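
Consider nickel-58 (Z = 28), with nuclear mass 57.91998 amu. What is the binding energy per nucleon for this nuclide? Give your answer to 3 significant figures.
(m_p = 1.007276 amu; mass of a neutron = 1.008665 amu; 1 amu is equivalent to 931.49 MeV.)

Mass of separated nucleons = 28(1.007276) + 30(1.008665) = 28.203728 + 30.259950 = 58.463678 amu
The mass defect is 58.463678 − 57.91998 = 0.543698 amu.
E_B = 0.543698 × 931.49 = 506.449 MeV
Dividing by A = 58 gives 8.732 MeV per nucleon.

8.73 MeV/nucleon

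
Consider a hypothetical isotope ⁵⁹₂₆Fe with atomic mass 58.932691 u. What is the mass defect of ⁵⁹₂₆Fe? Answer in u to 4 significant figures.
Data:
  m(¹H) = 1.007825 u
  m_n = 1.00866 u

0.5565 u

The nucleus contains 26 protons and 59 − 26 = 33 neutrons.
Total constituent mass: 26 × 1.007825 + 33 × 1.00866 = 59.489230 u
The mass defect is 59.489230 − 58.932691 = 0.556539 u.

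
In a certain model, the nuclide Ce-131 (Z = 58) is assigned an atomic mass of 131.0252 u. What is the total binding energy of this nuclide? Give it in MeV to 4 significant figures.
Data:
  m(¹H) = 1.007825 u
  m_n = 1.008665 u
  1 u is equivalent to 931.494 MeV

With 58 protons and 73 neutrons (A = 131):
Mass of separated nucleons = 58(1.007825) + 73(1.008665) = 58.453850 + 73.632545 = 132.086395 u
The mass defect is 132.086395 − 131.0252 = 1.061195 u.
Binding energy = Δm·c² = 1.061195 × 931.494 MeV/u = 988.497 MeV

988.5 MeV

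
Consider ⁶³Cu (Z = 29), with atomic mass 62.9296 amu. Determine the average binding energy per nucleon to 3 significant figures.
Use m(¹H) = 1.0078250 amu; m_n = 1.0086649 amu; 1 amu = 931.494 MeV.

The nucleus contains 29 protons and 63 − 29 = 34 neutrons.
Σm = 29·m(¹H) + 34·m_n = 29.2269250 + 34.2946066 = 63.5215316 amu
The mass defect is 63.5215316 − 62.9296 = 0.5919316 amu.
Binding energy = Δm·c² = 0.5919316 × 931.494 MeV/amu = 551.381 MeV
Per nucleon: 551.381 / 63 = 8.752 MeV

8.75 MeV/nucleon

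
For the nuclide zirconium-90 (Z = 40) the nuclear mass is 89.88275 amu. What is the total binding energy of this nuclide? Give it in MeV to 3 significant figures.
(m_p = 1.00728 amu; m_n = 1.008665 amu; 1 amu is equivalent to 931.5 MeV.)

784 MeV

Total constituent mass: 40 × 1.00728 + 50 × 1.008665 = 90.724450 amu
Mass defect Δm = 90.724450 − 89.88275 = 0.841700 amu
E_B = 0.841700 × 931.5 = 784.044 MeV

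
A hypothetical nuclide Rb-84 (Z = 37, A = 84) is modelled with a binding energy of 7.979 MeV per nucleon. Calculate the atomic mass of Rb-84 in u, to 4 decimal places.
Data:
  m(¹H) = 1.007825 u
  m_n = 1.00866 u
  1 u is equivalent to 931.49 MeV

83.9770 u

Total binding energy = 84 × 7.979 = 670.236 MeV
Mass defect = 670.236 MeV / (931.49 MeV/u) = 0.719531 u
Constituent mass = 37(1.007825) + 47(1.00866) = 84.696545 u
Atomic mass = 84.696545 − 0.719531 = 83.977014 u ≈ 83.9770 u (to 4 decimal places)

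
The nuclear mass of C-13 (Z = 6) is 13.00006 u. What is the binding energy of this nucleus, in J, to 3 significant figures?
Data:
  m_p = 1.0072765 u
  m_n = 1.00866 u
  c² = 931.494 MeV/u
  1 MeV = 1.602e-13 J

Z = 6, so N = A − Z = 13 − 6 = 7.
Mass of separated nucleons = 6(1.0072765) + 7(1.00866) = 6.0436590 + 7.06062 = 13.1042790 u
Δm = 13.1042790 − 13.00006 = 0.1042190 u
Binding energy = Δm·c² = 0.1042190 × 931.494 MeV/u = 97.0794 MeV
In joules: 97.0794 MeV × 1.602e-13 J/MeV = 1.5552e-11 J

1.56e-11 J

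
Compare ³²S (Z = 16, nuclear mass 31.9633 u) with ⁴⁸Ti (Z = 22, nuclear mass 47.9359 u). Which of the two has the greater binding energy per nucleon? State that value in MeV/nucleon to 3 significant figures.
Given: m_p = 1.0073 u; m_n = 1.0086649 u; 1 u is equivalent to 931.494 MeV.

³²S: Σm = 16(1.0073) + 16(1.0086649) = 32.2554384 u; Δm = 0.2921384 u; E_B = 272.13 MeV; E_B/A = 8.504 MeV
⁴⁸Ti: Σm = 22(1.0073) + 26(1.0086649) = 48.3858874 u; Δm = 0.4499874 u; E_B = 419.16 MeV; E_B/A = 8.733 MeV
⁴⁸Ti has the higher binding energy per nucleon, so it is the more tightly bound nucleus.

⁴⁸Ti; 8.73 MeV/nucleon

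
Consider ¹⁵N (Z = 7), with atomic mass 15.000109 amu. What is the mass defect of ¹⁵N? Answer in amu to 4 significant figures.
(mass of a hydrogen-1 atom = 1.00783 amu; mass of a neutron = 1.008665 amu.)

Σm = 7·m(¹H) + 8·m_n = 7.05481 + 8.069320 = 15.124130 amu
Δm = 15.124130 − 15.000109 = 0.124021 amu

0.1240 amu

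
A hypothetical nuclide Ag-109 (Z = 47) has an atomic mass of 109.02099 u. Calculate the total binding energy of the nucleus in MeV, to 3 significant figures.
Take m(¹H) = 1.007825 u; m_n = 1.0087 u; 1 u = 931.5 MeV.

825 MeV

Z = 47, so N = A − Z = 109 − 47 = 62.
Σm = 47·m(¹H) + 62·m_n = 47.367775 + 62.5394 = 109.907175 u
Δm = 109.907175 − 109.02099 = 0.886185 u
Binding energy = Δm·c² = 0.886185 × 931.5 MeV/u = 825.481 MeV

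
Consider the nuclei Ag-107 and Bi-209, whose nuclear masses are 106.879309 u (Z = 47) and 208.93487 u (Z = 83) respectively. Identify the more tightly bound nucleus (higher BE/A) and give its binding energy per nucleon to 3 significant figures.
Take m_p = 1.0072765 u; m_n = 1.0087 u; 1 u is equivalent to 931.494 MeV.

Ag-107: Σm = 47(1.0072765) + 60(1.0087) = 107.8639955 u; Δm = 0.9846865 u; E_B = 917.23 MeV; E_B/A = 8.572 MeV
Bi-209: Σm = 83(1.0072765) + 126(1.0087) = 210.7001495 u; Δm = 1.7652795 u; E_B = 1644.35 MeV; E_B/A = 7.868 MeV
Ag-107 has the higher binding energy per nucleon, so it is the more tightly bound nucleus.

Ag-107; 8.57 MeV/nucleon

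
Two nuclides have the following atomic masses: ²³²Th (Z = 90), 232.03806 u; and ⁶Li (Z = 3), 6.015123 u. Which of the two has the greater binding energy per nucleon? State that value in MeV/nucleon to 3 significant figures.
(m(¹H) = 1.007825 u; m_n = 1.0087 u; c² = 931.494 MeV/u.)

²³²Th; 7.63 MeV/nucleon

²³²Th: Σm = 90(1.007825) + 142(1.0087) = 233.939650 u; Δm = 1.901590 u; E_B = 1771.3197 MeV; E_B/A = 7.634999 MeV
⁶Li: Σm = 3(1.007825) + 3(1.0087) = 6.049575 u; Δm = 0.034452 u; E_B = 32.092 MeV; E_B/A = 5.349 MeV
²³²Th has the higher binding energy per nucleon, so it is the more tightly bound nucleus.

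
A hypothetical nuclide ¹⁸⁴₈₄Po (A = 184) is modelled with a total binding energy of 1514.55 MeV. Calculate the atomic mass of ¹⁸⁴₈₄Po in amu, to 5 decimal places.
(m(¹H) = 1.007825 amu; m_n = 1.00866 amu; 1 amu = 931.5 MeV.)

Mass defect = 1514.55 MeV / (931.5 MeV/amu) = 1.6259259 amu
Constituent mass = 84(1.007825) + 100(1.00866) = 185.523300 amu
Atomic mass = 185.523300 − 1.6259259 = 183.8973741 amu ≈ 183.89737 amu (to 5 decimal places)

183.89737 amu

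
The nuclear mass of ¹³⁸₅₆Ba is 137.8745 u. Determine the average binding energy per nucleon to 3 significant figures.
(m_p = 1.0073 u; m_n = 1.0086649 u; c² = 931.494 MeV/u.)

Σm = 56·m_p + 82·m_n = 56.4088 + 82.7105218 = 139.1193218 u
The mass defect is 139.1193218 − 137.8745 = 1.2448218 u.
E_B = 1.2448218 × 931.494 = 1159.54 MeV
Dividing by A = 138 gives 8.402 MeV per nucleon.

8.40 MeV/nucleon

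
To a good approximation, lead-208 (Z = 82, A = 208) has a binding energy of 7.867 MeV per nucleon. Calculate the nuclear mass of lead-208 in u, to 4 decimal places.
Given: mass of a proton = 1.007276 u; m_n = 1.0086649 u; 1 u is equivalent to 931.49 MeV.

Total binding energy = 208 × 7.867 = 1636.336 MeV
Mass defect = 1636.336 MeV / (931.49 MeV/u) = 1.756687 u
Constituent mass = 82(1.007276) + 126(1.0086649) = 209.6884094 u
Nuclear mass = 209.6884094 − 1.756687 = 207.9317224 u ≈ 207.9317 u (to 4 decimal places)

207.9317 u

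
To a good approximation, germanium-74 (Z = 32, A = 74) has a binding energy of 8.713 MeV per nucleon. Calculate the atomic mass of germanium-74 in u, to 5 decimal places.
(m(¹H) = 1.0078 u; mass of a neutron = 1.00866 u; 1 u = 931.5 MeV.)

73.92114 u

Total binding energy = 74 × 8.713 = 644.762 MeV
Mass defect = 644.762 MeV / (931.5 MeV/u) = 0.6921761 u
Constituent mass = 32(1.0078) + 42(1.00866) = 74.61332 u
Atomic mass = 74.61332 − 0.6921761 = 73.9211439 u ≈ 73.92114 u (to 5 decimal places)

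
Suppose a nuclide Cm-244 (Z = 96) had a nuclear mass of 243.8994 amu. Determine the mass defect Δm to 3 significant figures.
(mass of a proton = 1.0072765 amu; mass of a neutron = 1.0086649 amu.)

2.08 amu

Mass of separated nucleons = 96(1.0072765) + 148(1.0086649) = 96.6985440 + 149.2824052 = 245.9809492 amu
Δm = 245.9809492 − 243.8994 = 2.0815492 amu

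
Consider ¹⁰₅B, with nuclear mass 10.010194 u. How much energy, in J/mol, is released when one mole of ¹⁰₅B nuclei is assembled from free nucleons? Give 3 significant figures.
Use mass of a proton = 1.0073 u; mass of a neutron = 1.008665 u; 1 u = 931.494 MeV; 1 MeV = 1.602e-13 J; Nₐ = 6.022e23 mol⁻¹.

Z = 5, so N = A − Z = 10 − 5 = 5.
Total constituent mass: 5 × 1.0073 + 5 × 1.008665 = 10.079825 u
Mass defect Δm = 10.079825 − 10.010194 = 0.069631 u
Converting to energy: 0.069631 u × 931.494 MeV/u = 64.8609 MeV
Per nucleus in joules: 64.8609 MeV × 1.602e-13 J/MeV = 1.0391e-11 J
Per mole: 1.0391e-11 J × 6.022e23 mol⁻¹ = 6.2575e+12 J/mol

6.26e+12 J/mol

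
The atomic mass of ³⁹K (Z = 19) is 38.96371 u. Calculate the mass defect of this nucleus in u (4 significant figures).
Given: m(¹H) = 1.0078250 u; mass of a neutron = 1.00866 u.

Z = 19, so N = A − Z = 39 − 19 = 20.
Σm = 19·m(¹H) + 20·m_n = 19.1486750 + 20.17320 = 39.3218750 u
Δm = 39.3218750 − 38.96371 = 0.3581650 u

0.3582 u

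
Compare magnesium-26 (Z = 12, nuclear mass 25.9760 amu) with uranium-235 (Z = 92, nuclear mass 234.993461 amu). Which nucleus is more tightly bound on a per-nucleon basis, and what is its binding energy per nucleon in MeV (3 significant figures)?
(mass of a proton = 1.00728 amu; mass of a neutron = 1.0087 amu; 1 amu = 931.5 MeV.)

magnesium-26; 8.35 MeV/nucleon

magnesium-26: Σm = 12(1.00728) + 14(1.0087) = 26.20916 amu; Δm = 0.23316 amu; E_B = 217.19 MeV; E_B/A = 8.353 MeV
uranium-235: Σm = 92(1.00728) + 143(1.0087) = 236.91386 amu; Δm = 1.920399 amu; E_B = 1788.9 MeV; E_B/A = 7.612 MeV
magnesium-26 has the higher binding energy per nucleon, so it is the more tightly bound nucleus.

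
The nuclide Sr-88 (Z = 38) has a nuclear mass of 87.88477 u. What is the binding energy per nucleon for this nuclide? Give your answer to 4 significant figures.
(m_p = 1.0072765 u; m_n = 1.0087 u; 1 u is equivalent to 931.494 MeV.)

Mass of separated nucleons = 38(1.0072765) + 50(1.0087) = 38.2765070 + 50.4350 = 88.7115070 u
The mass defect is 88.7115070 − 87.88477 = 0.8267370 u.
E_B = 0.8267370 × 931.494 = 770.101 MeV
Per nucleon: 770.101 / 88 = 8.751 MeV

8.751 MeV/nucleon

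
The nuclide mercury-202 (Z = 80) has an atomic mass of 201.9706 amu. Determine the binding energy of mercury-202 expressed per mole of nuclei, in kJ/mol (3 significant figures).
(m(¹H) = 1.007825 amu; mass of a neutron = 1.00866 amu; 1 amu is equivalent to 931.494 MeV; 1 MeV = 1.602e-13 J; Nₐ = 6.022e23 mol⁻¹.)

1.54e+11 kJ/mol

Mass of separated nucleons = 80(1.007825) + 122(1.00866) = 80.626000 + 123.05652 = 203.682520 amu
The mass defect is 203.682520 − 201.9706 = 1.711920 amu.
Binding energy = Δm·c² = 1.711920 × 931.494 MeV/amu = 1594.64 MeV
Per nucleus in joules: 1594.64 MeV × 1.602e-13 J/MeV = 2.5546e-10 J
Per mole: 2.5546e-10 J × 6.022e23 mol⁻¹ = 1.5384e+14 J/mol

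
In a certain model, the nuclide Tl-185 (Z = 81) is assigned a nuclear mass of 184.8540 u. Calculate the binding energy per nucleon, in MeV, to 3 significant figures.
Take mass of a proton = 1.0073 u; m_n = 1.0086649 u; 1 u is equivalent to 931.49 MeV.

Z = 81, so N = A − Z = 185 − 81 = 104.
Total constituent mass: 81 × 1.0073 + 104 × 1.0086649 = 186.4924496 u
The mass defect is 186.4924496 − 184.8540 = 1.6384496 u.
Binding energy = Δm·c² = 1.6384496 × 931.49 MeV/u = 1526.20 MeV
Dividing by A = 185 gives 8.250 MeV per nucleon.

8.25 MeV/nucleon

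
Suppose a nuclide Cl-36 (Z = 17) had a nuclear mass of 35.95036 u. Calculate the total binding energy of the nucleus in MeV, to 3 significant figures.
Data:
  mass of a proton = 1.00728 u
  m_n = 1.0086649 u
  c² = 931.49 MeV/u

Mass of separated nucleons = 17(1.00728) + 19(1.0086649) = 17.12376 + 19.1646331 = 36.2883931 u
Mass defect Δm = 36.2883931 − 35.95036 = 0.3380331 u
Converting to energy: 0.3380331 u × 931.49 MeV/u = 314.874 MeV

315 MeV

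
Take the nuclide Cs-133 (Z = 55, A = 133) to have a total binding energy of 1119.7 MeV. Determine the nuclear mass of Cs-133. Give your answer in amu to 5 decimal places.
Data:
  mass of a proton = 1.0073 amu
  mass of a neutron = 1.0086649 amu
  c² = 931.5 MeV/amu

Mass defect = 1119.7 MeV / (931.5 MeV/amu) = 1.2020397 amu
Constituent mass = 55(1.0073) + 78(1.0086649) = 134.0773622 amu
Nuclear mass = 134.0773622 − 1.2020397 = 132.8753225 amu ≈ 132.87532 amu (to 5 decimal places)

132.87532 amu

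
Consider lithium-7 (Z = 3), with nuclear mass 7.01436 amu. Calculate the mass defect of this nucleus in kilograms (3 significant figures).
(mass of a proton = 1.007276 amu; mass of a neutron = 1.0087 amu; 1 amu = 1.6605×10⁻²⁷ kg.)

With 3 protons and 4 neutrons (A = 7):
Total constituent mass: 3 × 1.007276 + 4 × 1.0087 = 7.056628 amu
The mass defect is 7.056628 − 7.01436 = 0.042268 amu.
In SI units: 0.042268 amu × 1.6605×10⁻²⁷ kg/amu = 7.0186e-29 kg

7.02e-29 kg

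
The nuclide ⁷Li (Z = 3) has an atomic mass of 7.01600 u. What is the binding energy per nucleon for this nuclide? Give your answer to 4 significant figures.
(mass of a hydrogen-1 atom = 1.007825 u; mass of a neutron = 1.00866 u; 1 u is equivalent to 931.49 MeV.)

Mass of separated nucleons = 3(1.007825) + 4(1.00866) = 3.023475 + 4.03464 = 7.058115 u
Δm = 7.058115 − 7.01600 = 0.042115 u
E_B = 0.042115 × 931.49 = 39.2297 MeV
BE/A = 39.2297 MeV / 7 = 5.604 MeV/nucleon

5.604 MeV/nucleon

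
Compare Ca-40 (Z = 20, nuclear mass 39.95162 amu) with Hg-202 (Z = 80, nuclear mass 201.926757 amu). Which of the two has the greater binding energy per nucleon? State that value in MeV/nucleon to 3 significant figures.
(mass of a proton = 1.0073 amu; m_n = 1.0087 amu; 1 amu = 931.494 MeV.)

Ca-40; 8.58 MeV/nucleon

Ca-40: Σm = 20(1.0073) + 20(1.0087) = 40.3200 amu; Δm = 0.36838 amu; E_B = 343.14 MeV; E_B/A = 8.579 MeV
Hg-202: Σm = 80(1.0073) + 122(1.0087) = 203.6454 amu; Δm = 1.718643 amu; E_B = 1600.9 MeV; E_B/A = 7.925 MeV
Ca-40 has the higher binding energy per nucleon, so it is the more tightly bound nucleus.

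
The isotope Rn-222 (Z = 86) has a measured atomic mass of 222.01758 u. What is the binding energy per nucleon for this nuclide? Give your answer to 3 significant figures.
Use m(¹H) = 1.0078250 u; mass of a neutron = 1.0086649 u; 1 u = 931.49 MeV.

The nucleus contains 86 protons and 222 − 86 = 136 neutrons.
Mass of separated nucleons = 86(1.0078250) + 136(1.0086649) = 86.6729500 + 137.1784264 = 223.8513764 u
Δm = 223.8513764 − 222.01758 = 1.8337964 u
Binding energy = Δm·c² = 1.8337964 × 931.49 MeV/u = 1708.16 MeV
Dividing by A = 222 gives 7.694 MeV per nucleon.

7.69 MeV/nucleon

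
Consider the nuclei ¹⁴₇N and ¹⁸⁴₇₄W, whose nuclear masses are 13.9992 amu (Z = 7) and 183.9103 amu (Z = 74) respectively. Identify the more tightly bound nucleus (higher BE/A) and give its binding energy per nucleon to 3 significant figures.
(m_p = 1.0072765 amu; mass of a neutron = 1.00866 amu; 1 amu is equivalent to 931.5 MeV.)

¹⁸⁴₇₄W; 8.00 MeV/nucleon

¹⁴₇N: Σm = 7(1.0072765) + 7(1.00866) = 14.1115555 amu; Δm = 0.1123555 amu; E_B = 104.66 MeV; E_B/A = 7.476 MeV
¹⁸⁴₇₄W: Σm = 74(1.0072765) + 110(1.00866) = 185.4910610 amu; Δm = 1.5807610 amu; E_B = 1472.5 MeV; E_B/A = 8.003 MeV
¹⁸⁴₇₄W has the higher binding energy per nucleon, so it is the more tightly bound nucleus.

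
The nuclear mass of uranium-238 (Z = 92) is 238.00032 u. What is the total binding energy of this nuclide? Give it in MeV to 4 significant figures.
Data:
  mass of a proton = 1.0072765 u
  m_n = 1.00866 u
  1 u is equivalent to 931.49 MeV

1801 MeV

Σm = 92·m_p + 146·m_n = 92.6694380 + 147.26436 = 239.9337980 u
The mass defect is 239.9337980 − 238.00032 = 1.9334780 u.
Converting to energy: 1.9334780 u × 931.49 MeV/u = 1801.02 MeV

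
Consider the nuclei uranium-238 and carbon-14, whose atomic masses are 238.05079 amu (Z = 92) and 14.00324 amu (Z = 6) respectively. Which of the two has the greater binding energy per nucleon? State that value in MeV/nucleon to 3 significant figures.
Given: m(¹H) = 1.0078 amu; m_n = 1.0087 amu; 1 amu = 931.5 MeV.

uranium-238; 7.58 MeV/nucleon

uranium-238: Σm = 92(1.0078) + 146(1.0087) = 239.9878 amu; Δm = 1.93701 amu; E_B = 1804.3 MeV; E_B/A = 7.581 MeV
carbon-14: Σm = 6(1.0078) + 8(1.0087) = 14.1164 amu; Δm = 0.11316 amu; E_B = 105.41 MeV; E_B/A = 7.529 MeV
uranium-238 has the higher binding energy per nucleon, so it is the more tightly bound nucleus.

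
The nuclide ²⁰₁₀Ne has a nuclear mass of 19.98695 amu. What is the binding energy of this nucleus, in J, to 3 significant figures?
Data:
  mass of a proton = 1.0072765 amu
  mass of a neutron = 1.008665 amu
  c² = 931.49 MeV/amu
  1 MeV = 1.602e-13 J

2.57e-11 J

The nucleus contains 10 protons and 20 − 10 = 10 neutrons.
Mass of separated nucleons = 10(1.0072765) + 10(1.008665) = 10.0727650 + 10.086650 = 20.1594150 amu
Δm = 20.1594150 − 19.98695 = 0.1724650 amu
Binding energy = Δm·c² = 0.1724650 × 931.49 MeV/amu = 160.649 MeV
In joules: 160.649 MeV × 1.602e-13 J/MeV = 2.5736e-11 J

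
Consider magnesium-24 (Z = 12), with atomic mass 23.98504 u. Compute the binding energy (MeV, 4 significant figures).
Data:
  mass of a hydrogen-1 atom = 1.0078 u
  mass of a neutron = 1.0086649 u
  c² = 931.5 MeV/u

198.0 MeV

Σm = 12·m(¹H) + 12·m_n = 12.0936 + 12.1039788 = 24.1975788 u
Δm = 24.1975788 − 23.98504 = 0.2125388 u
E_B = 0.2125388 × 931.5 = 197.980 MeV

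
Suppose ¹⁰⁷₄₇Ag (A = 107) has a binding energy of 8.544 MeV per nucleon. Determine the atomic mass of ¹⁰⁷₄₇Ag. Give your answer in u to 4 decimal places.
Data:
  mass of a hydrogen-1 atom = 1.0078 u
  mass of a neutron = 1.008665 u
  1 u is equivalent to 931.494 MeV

106.9051 u

Total binding energy = 107 × 8.544 = 914.208 MeV
Mass defect = 914.208 MeV / (931.494 MeV/u) = 0.981443 u
Constituent mass = 47(1.0078) + 60(1.008665) = 107.886500 u
Atomic mass = 107.886500 − 0.981443 = 106.905057 u ≈ 106.9051 u (to 4 decimal places)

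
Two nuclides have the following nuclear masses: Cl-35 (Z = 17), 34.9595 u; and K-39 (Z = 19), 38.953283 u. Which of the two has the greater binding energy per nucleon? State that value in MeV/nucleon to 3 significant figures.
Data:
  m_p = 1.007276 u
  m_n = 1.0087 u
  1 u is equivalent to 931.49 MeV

K-39; 8.57 MeV/nucleon

Cl-35: Σm = 17(1.007276) + 18(1.0087) = 35.280292 u; Δm = 0.320792 u; E_B = 298.815 MeV; E_B/A = 8.538 MeV
K-39: Σm = 19(1.007276) + 20(1.0087) = 39.312244 u; Δm = 0.358961 u; E_B = 334.37 MeV; E_B/A = 8.574 MeV
K-39 has the higher binding energy per nucleon, so it is the more tightly bound nucleus.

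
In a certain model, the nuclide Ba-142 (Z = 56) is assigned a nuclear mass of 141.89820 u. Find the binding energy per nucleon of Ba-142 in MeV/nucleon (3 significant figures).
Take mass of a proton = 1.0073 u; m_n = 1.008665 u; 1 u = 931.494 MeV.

The nucleus contains 56 protons and 142 − 56 = 86 neutrons.
Total constituent mass: 56 × 1.0073 + 86 × 1.008665 = 143.153990 u
Mass defect Δm = 143.153990 − 141.89820 = 1.255790 u
Binding energy = Δm·c² = 1.255790 × 931.494 MeV/u = 1169.76 MeV
Dividing by A = 142 gives 8.238 MeV per nucleon.

8.24 MeV/nucleon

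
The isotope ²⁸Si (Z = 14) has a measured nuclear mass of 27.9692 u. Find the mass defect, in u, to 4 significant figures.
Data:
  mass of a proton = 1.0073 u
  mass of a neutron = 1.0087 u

The nucleus contains 14 protons and 28 − 14 = 14 neutrons.
Total constituent mass: 14 × 1.0073 + 14 × 1.0087 = 28.2240 u
Mass defect Δm = 28.2240 − 27.9692 = 0.2548 u

0.2548 u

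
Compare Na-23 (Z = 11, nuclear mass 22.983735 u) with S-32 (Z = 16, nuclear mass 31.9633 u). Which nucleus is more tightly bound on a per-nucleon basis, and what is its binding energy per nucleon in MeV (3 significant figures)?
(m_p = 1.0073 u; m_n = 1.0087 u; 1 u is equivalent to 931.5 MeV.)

Na-23: Σm = 11(1.0073) + 12(1.0087) = 23.1847 u; Δm = 0.200965 u; E_B = 187.20 MeV; E_B/A = 8.139 MeV
S-32: Σm = 16(1.0073) + 16(1.0087) = 32.2560 u; Δm = 0.2927 u; E_B = 272.65 MeV; E_B/A = 8.520 MeV
S-32 has the higher binding energy per nucleon, so it is the more tightly bound nucleus.

S-32; 8.52 MeV/nucleon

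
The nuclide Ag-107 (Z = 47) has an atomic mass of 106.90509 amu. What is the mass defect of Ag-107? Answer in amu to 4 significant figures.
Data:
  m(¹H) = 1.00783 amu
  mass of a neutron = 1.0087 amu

Total constituent mass: 47 × 1.00783 + 60 × 1.0087 = 107.89001 amu
Δm = 107.89001 − 106.90509 = 0.98492 amu

0.9849 amu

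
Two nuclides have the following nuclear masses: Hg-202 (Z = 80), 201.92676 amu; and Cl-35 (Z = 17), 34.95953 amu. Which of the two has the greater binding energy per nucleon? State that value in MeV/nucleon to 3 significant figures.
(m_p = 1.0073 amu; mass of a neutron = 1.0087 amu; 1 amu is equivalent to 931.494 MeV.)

Cl-35; 8.55 MeV/nucleon

Hg-202: Σm = 80(1.0073) + 122(1.0087) = 203.6454 amu; Δm = 1.71864 amu; E_B = 1600.9 MeV; E_B/A = 7.925 MeV
Cl-35: Σm = 17(1.0073) + 18(1.0087) = 35.2807 amu; Δm = 0.32117 amu; E_B = 299.17 MeV; E_B/A = 8.548 MeV
Cl-35 has the higher binding energy per nucleon, so it is the more tightly bound nucleus.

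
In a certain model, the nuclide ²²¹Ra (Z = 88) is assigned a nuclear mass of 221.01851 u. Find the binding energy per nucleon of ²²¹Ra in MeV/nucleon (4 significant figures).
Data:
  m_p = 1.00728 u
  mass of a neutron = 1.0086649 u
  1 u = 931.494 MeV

With 88 protons and 133 neutrons (A = 221):
Mass of separated nucleons = 88(1.00728) + 133(1.0086649) = 88.64064 + 134.1524317 = 222.7930717 u
Mass defect Δm = 222.7930717 − 221.01851 = 1.7745617 u
Converting to energy: 1.7745617 u × 931.494 MeV/u = 1652.99 MeV
Dividing by A = 221 gives 7.480 MeV per nucleon.

7.480 MeV/nucleon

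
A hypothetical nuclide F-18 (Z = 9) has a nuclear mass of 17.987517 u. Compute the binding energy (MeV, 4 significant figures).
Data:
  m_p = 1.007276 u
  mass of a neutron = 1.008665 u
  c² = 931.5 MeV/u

Mass of separated nucleons = 9(1.007276) + 9(1.008665) = 9.065484 + 9.077985 = 18.143469 u
The mass defect is 18.143469 − 17.987517 = 0.155952 u.
E_B = 0.155952 × 931.5 = 145.269 MeV

145.3 MeV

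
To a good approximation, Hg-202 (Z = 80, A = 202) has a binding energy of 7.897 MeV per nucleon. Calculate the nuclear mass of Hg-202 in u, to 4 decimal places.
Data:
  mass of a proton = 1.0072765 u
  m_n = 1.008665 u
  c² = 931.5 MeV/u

201.9267 u

Total binding energy = 202 × 7.897 = 1595.194 MeV
Mass defect = 1595.194 MeV / (931.5 MeV/u) = 1.7125003 u
Constituent mass = 80(1.0072765) + 122(1.008665) = 203.6392500 u
Nuclear mass = 203.6392500 − 1.7125003 = 201.9267497 u ≈ 201.9267 u (to 4 decimal places)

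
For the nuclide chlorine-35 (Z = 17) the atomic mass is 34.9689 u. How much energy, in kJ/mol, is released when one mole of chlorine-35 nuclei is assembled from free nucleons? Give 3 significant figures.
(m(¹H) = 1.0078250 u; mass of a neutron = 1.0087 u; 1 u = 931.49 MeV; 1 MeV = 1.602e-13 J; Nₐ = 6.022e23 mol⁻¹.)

2.88e+10 kJ/mol

Total constituent mass: 17 × 1.0078250 + 18 × 1.0087 = 35.2896250 u
Δm = 35.2896250 − 34.9689 = 0.3207250 u
E_B = 0.3207250 × 931.49 = 298.752 MeV
Per nucleus in joules: 298.752 MeV × 1.602e-13 J/MeV = 4.7860e-11 J
Per mole: 4.7860e-11 J × 6.022e23 mol⁻¹ = 2.8821e+13 J/mol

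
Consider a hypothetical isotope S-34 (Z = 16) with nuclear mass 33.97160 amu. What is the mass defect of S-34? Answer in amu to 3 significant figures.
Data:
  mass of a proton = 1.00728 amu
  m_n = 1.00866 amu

0.301 amu

Z = 16, so N = A − Z = 34 − 16 = 18.
Total constituent mass: 16 × 1.00728 + 18 × 1.00866 = 34.27236 amu
The mass defect is 34.27236 − 33.97160 = 0.30076 amu.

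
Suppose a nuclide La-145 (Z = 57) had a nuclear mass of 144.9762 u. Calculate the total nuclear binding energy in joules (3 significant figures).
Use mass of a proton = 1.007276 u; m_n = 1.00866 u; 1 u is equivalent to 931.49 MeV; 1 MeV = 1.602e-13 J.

1.79e-10 J

With 57 protons and 88 neutrons (A = 145):
Σm = 57·m_p + 88·m_n = 57.414732 + 88.76208 = 146.176812 u
The mass defect is 146.176812 − 144.9762 = 1.200612 u.
Binding energy = Δm·c² = 1.200612 × 931.49 MeV/u = 1118.36 MeV
In joules: 1118.36 MeV × 1.602e-13 J/MeV = 1.7916e-10 J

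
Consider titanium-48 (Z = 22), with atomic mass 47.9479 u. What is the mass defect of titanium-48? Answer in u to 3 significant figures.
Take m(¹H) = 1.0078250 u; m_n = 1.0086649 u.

0.450 u

Total constituent mass: 22 × 1.0078250 + 26 × 1.0086649 = 48.3974374 u
Δm = 48.3974374 − 47.9479 = 0.4495374 u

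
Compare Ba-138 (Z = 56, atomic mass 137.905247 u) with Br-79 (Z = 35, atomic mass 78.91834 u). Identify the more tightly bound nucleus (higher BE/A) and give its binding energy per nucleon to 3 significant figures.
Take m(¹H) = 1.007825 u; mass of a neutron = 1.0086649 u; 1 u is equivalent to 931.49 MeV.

Ba-138: Σm = 56(1.007825) + 82(1.0086649) = 139.1487218 u; Δm = 1.2434748 u; E_B = 1158.3 MeV; E_B/A = 8.393 MeV
Br-79: Σm = 35(1.007825) + 44(1.0086649) = 79.6551306 u; Δm = 0.7367906 u; E_B = 686.313 MeV; E_B/A = 8.688 MeV
Br-79 has the higher binding energy per nucleon, so it is the more tightly bound nucleus.

Br-79; 8.69 MeV/nucleon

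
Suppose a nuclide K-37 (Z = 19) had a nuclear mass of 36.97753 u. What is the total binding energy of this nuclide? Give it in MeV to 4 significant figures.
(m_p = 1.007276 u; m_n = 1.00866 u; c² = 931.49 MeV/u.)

294.9 MeV

Total constituent mass: 19 × 1.007276 + 18 × 1.00866 = 37.294124 u
Δm = 37.294124 − 36.97753 = 0.316594 u
Converting to energy: 0.316594 u × 931.49 MeV/u = 294.904 MeV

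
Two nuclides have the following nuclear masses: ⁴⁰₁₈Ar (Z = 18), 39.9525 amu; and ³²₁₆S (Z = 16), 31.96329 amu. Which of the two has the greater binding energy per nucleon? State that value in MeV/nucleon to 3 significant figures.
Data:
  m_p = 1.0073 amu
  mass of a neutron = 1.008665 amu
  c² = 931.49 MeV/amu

⁴⁰₁₈Ar: Σm = 18(1.0073) + 22(1.008665) = 40.322030 amu; Δm = 0.369530 amu; E_B = 344.21 MeV; E_B/A = 8.605 MeV
³²₁₆S: Σm = 16(1.0073) + 16(1.008665) = 32.255440 amu; Δm = 0.292150 amu; E_B = 272.13 MeV; E_B/A = 8.504 MeV
⁴⁰₁₈Ar has the higher binding energy per nucleon, so it is the more tightly bound nucleus.

⁴⁰₁₈Ar; 8.61 MeV/nucleon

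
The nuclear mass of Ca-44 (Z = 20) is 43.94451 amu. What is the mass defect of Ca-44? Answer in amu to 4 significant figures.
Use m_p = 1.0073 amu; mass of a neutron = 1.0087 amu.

Z = 20, so N = A − Z = 44 − 20 = 24.
Σm = 20·m_p + 24·m_n = 20.1460 + 24.2088 = 44.3548 amu
Δm = 44.3548 − 43.94451 = 0.41029 amu

0.4103 amu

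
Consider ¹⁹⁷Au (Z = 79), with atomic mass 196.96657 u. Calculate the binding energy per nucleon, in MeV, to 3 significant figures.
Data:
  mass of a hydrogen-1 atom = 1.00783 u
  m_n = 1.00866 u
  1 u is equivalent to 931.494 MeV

7.91 MeV/nucleon

The nucleus contains 79 protons and 197 − 79 = 118 neutrons.
Total constituent mass: 79 × 1.00783 + 118 × 1.00866 = 198.64045 u
Mass defect Δm = 198.64045 − 196.96657 = 1.67388 u
E_B = 1.67388 × 931.494 = 1559.21 MeV
Per nucleon: 1559.21 / 197 = 7.9148 MeV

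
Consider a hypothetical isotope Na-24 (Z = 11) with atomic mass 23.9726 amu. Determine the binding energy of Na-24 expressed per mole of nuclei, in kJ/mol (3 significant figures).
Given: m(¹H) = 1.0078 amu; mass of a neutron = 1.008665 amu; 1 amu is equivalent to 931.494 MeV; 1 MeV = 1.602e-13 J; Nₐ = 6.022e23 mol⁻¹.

Mass of separated nucleons = 11(1.0078) + 13(1.008665) = 11.0858 + 13.112645 = 24.198445 amu
The mass defect is 24.198445 − 23.9726 = 0.225845 amu.
Converting to energy: 0.225845 amu × 931.494 MeV/amu = 210.373 MeV
Per nucleus in joules: 210.373 MeV × 1.602e-13 J/MeV = 3.3702e-11 J
Per mole: 3.3702e-11 J × 6.022e23 mol⁻¹ = 2.0295e+13 J/mol

2.03e+10 kJ/mol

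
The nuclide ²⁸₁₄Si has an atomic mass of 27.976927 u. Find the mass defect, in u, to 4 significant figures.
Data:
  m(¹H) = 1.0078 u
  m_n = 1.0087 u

0.2541 u

Total constituent mass: 14 × 1.0078 + 14 × 1.0087 = 28.2310 u
Mass defect Δm = 28.2310 − 27.976927 = 0.254073 u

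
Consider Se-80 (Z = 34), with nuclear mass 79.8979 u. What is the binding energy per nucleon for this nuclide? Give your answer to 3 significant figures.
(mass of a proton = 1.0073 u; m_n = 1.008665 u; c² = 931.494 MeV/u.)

Σm = 34·m_p + 46·m_n = 34.2482 + 46.398590 = 80.646790 u
Δm = 80.646790 − 79.8979 = 0.748890 u
E_B = 0.748890 × 931.494 = 697.587 MeV
BE/A = 697.587 MeV / 80 = 8.720 MeV/nucleon

8.72 MeV/nucleon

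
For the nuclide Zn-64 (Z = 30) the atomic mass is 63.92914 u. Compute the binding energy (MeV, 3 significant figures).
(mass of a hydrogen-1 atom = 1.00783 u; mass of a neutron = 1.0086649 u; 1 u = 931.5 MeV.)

559 MeV

Mass of separated nucleons = 30(1.00783) + 34(1.0086649) = 30.23490 + 34.2946066 = 64.5295066 u
Mass defect Δm = 64.5295066 − 63.92914 = 0.6003666 u
Binding energy = Δm·c² = 0.6003666 × 931.5 MeV/u = 559.241 MeV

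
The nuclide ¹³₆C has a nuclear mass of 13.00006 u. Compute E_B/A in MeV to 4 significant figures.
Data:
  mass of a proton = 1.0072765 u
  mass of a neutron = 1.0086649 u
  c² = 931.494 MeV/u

The nucleus contains 6 protons and 13 − 6 = 7 neutrons.
Σm = 6·m_p + 7·m_n = 6.0436590 + 7.0606543 = 13.1043133 u
The mass defect is 13.1043133 − 13.00006 = 0.1042533 u.
Converting to energy: 0.1042533 u × 931.494 MeV/u = 97.1113 MeV
BE/A = 97.1113 MeV / 13 = 7.470 MeV/nucleon

7.470 MeV/nucleon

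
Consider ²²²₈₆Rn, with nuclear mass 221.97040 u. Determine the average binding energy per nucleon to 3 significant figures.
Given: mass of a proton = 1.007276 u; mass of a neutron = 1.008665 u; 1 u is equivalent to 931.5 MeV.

7.69 MeV/nucleon

Z = 86, so N = A − Z = 222 − 86 = 136.
Σm = 86·m_p + 136·m_n = 86.625736 + 137.178440 = 223.804176 u
Δm = 223.804176 − 221.97040 = 1.833776 u
E_B = 1.833776 × 931.5 = 1708.16 MeV
BE/A = 1708.16 MeV / 222 = 7.694 MeV/nucleon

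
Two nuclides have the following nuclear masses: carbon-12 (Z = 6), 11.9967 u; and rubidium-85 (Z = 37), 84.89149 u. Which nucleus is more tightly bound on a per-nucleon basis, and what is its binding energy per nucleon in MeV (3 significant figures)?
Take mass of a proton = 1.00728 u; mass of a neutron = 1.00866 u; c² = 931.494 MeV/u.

carbon-12: Σm = 6(1.00728) + 6(1.00866) = 12.09564 u; Δm = 0.09894 u; E_B = 92.162 MeV; E_B/A = 7.680 MeV
rubidium-85: Σm = 37(1.00728) + 48(1.00866) = 85.68504 u; Δm = 0.79355 u; E_B = 739.19 MeV; E_B/A = 8.696 MeV
rubidium-85 has the higher binding energy per nucleon, so it is the more tightly bound nucleus.

rubidium-85; 8.70 MeV/nucleon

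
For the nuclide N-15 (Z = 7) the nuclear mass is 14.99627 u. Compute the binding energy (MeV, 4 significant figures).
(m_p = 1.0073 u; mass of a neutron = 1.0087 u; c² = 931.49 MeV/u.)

115.9 MeV

Mass of separated nucleons = 7(1.0073) + 8(1.0087) = 7.0511 + 8.0696 = 15.1207 u
Δm = 15.1207 − 14.99627 = 0.12443 u
E_B = 0.12443 × 931.49 = 115.905 MeV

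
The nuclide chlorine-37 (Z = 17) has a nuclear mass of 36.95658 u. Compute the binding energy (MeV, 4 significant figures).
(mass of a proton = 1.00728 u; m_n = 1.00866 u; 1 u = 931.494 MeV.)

Σm = 17·m_p + 20·m_n = 17.12376 + 20.17320 = 37.29696 u
Δm = 37.29696 − 36.95658 = 0.34038 u
Converting to energy: 0.34038 u × 931.494 MeV/u = 317.062 MeV

317.1 MeV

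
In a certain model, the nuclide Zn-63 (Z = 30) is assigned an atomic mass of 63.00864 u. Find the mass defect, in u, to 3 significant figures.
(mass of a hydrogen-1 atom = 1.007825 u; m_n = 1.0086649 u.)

0.512 u

With 30 protons and 33 neutrons (A = 63):
Mass of separated nucleons = 30(1.007825) + 33(1.0086649) = 30.234750 + 33.2859417 = 63.5206917 u
Δm = 63.5206917 − 63.00864 = 0.5120517 u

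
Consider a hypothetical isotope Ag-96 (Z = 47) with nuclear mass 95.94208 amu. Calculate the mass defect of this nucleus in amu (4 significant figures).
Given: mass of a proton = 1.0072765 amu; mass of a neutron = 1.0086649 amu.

Z = 47, so N = A − Z = 96 − 47 = 49.
Mass of separated nucleons = 47(1.0072765) + 49(1.0086649) = 47.3419955 + 49.4245801 = 96.7665756 amu
Mass defect Δm = 96.7665756 − 95.94208 = 0.8244956 amu

0.8245 amu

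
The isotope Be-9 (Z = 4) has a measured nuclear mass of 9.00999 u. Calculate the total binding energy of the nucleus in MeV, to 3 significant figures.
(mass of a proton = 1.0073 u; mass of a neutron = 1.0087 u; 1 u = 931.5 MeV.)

58.4 MeV

With 4 protons and 5 neutrons (A = 9):
Σm = 4·m_p + 5·m_n = 4.0292 + 5.0435 = 9.0727 u
Mass defect Δm = 9.0727 − 9.00999 = 0.06271 u
E_B = 0.06271 × 931.5 = 58.4144 MeV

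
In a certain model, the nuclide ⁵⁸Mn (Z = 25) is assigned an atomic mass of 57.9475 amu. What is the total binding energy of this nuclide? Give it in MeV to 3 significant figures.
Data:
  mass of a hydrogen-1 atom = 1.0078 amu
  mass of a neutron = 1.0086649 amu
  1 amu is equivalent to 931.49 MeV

With 25 protons and 33 neutrons (A = 58):
Total constituent mass: 25 × 1.0078 + 33 × 1.0086649 = 58.4809417 amu
The mass defect is 58.4809417 − 57.9475 = 0.5334417 amu.
Converting to energy: 0.5334417 amu × 931.49 MeV/amu = 496.896 MeV

497 MeV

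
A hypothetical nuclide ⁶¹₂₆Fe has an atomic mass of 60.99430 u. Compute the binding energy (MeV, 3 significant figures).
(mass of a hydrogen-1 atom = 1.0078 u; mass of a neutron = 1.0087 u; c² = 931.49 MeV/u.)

Σm = 26·m(¹H) + 35·m_n = 26.2028 + 35.3045 = 61.5073 u
The mass defect is 61.5073 − 60.99430 = 0.51300 u.
Converting to energy: 0.51300 u × 931.49 MeV/u = 477.854 MeV

478 MeV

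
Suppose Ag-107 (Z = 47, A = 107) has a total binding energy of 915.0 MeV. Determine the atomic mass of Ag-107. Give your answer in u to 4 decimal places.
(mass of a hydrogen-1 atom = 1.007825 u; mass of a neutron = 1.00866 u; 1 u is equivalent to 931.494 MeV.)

Mass defect = 915.0 MeV / (931.494 MeV/u) = 0.982293 u
Constituent mass = 47(1.007825) + 60(1.00866) = 107.887375 u
Atomic mass = 107.887375 − 0.982293 = 106.905082 u ≈ 106.9051 u (to 4 decimal places)

106.9051 u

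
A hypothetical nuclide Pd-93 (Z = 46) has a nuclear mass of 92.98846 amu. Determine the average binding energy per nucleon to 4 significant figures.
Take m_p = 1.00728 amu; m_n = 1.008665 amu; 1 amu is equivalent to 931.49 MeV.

7.549 MeV/nucleon

The nucleus contains 46 protons and 93 − 46 = 47 neutrons.
Total constituent mass: 46 × 1.00728 + 47 × 1.008665 = 93.742135 amu
The mass defect is 93.742135 − 92.98846 = 0.753675 amu.
Binding energy = Δm·c² = 0.753675 × 931.49 MeV/amu = 702.041 MeV
BE/A = 702.041 MeV / 93 = 7.549 MeV/nucleon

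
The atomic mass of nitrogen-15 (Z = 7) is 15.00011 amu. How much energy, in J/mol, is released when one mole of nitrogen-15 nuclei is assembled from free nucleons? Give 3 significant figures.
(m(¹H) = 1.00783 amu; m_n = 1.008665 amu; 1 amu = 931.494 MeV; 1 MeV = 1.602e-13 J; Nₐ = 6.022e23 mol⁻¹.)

Total constituent mass: 7 × 1.00783 + 8 × 1.008665 = 15.124130 amu
Δm = 15.124130 − 15.00011 = 0.124020 amu
Binding energy = Δm·c² = 0.124020 × 931.494 MeV/amu = 115.524 MeV
Per nucleus in joules: 115.524 MeV × 1.602e-13 J/MeV = 1.8507e-11 J
Per mole: 1.8507e-11 J × 6.022e23 mol⁻¹ = 1.1145e+13 J/mol

1.11e+13 J/mol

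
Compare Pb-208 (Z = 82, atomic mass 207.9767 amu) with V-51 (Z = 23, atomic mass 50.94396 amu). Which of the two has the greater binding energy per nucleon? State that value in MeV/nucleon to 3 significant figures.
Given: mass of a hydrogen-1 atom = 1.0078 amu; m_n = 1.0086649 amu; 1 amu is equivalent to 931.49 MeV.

Pb-208: Σm = 82(1.0078) + 126(1.0086649) = 209.7313774 amu; Δm = 1.7546774 amu; E_B = 1634.5 MeV; E_B/A = 7.858 MeV
V-51: Σm = 23(1.0078) + 28(1.0086649) = 51.4220172 amu; Δm = 0.4780572 amu; E_B = 445.306 MeV; E_B/A = 8.731 MeV
V-51 has the higher binding energy per nucleon, so it is the more tightly bound nucleus.

V-51; 8.73 MeV/nucleon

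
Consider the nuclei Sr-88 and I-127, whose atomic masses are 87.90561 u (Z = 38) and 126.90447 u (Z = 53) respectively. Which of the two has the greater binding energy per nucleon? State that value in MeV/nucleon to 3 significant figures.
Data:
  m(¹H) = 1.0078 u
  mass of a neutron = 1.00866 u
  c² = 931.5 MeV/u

Sr-88: Σm = 38(1.0078) + 50(1.00866) = 88.72940 u; Δm = 0.82379 u; E_B = 767.36 MeV; E_B/A = 8.720 MeV
I-127: Σm = 53(1.0078) + 74(1.00866) = 128.05424 u; Δm = 1.14977 u; E_B = 1071.0 MeV; E_B/A = 8.433 MeV
Sr-88 has the higher binding energy per nucleon, so it is the more tightly bound nucleus.

Sr-88; 8.72 MeV/nucleon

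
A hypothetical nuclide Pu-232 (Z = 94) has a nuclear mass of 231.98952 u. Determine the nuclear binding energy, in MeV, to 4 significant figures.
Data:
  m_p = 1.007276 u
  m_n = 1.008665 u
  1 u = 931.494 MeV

The nucleus contains 94 protons and 232 − 94 = 138 neutrons.
Σm = 94·m_p + 138·m_n = 94.683944 + 139.195770 = 233.879714 u
Mass defect Δm = 233.879714 − 231.98952 = 1.890194 u
Binding energy = Δm·c² = 1.890194 × 931.494 MeV/u = 1760.70 MeV

1761 MeV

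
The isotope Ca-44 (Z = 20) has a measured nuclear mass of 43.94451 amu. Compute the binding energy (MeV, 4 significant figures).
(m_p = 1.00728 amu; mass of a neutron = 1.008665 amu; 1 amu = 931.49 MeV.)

Mass of separated nucleons = 20(1.00728) + 24(1.008665) = 20.14560 + 24.207960 = 44.353560 amu
Mass defect Δm = 44.353560 − 43.94451 = 0.409050 amu
Converting to energy: 0.409050 amu × 931.49 MeV/amu = 381.026 MeV

381.0 MeV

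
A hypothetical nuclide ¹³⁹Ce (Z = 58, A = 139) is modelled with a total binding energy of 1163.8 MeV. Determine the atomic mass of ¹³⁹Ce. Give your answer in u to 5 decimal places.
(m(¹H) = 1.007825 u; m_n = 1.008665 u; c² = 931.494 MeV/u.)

138.90632 u

Mass defect = 1163.8 MeV / (931.494 MeV/u) = 1.2493908 u
Constituent mass = 58(1.007825) + 81(1.008665) = 140.155715 u
Atomic mass = 140.155715 − 1.2493908 = 138.9063242 u ≈ 138.90632 u (to 5 decimal places)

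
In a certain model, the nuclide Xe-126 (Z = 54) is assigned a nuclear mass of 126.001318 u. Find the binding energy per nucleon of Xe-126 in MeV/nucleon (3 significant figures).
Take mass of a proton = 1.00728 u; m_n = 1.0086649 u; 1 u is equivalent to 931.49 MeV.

7.51 MeV/nucleon

The nucleus contains 54 protons and 126 − 54 = 72 neutrons.
Mass of separated nucleons = 54(1.00728) + 72(1.0086649) = 54.39312 + 72.6238728 = 127.0169928 u
The mass defect is 127.0169928 − 126.001318 = 1.0156748 u.
Converting to energy: 1.0156748 u × 931.49 MeV/u = 946.091 MeV
BE/A = 946.091 MeV / 126 = 7.509 MeV/nucleon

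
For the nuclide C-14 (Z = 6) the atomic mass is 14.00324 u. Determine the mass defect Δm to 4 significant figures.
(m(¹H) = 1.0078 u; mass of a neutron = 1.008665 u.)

0.1129 u

With 6 protons and 8 neutrons (A = 14):
Mass of separated nucleons = 6(1.0078) + 8(1.008665) = 6.0468 + 8.069320 = 14.116120 u
Δm = 14.116120 − 14.00324 = 0.112880 u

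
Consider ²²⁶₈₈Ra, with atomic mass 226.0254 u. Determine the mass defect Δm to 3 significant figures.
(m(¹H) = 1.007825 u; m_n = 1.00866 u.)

Z = 88, so N = A − Z = 226 − 88 = 138.
Σm = 88·m(¹H) + 138·m_n = 88.688600 + 139.19508 = 227.883680 u
The mass defect is 227.883680 − 226.0254 = 1.858280 u.

1.86 u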